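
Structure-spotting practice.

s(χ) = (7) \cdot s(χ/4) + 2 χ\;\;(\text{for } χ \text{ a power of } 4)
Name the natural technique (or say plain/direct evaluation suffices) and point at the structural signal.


Verdict: the master substitution — the argument contracts 4-fold per step: reindex χ exponentially and solve the linear recurrence in the new index.


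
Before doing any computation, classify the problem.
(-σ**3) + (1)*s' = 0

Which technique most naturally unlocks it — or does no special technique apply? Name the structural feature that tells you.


Diagnosis: no special technique — with s absent the equation is not coupled at all: direct integration in σ.


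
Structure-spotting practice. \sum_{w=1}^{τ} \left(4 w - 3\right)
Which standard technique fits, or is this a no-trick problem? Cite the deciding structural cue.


Diagnosis: no special technique — Faulhaber territory: sum each constant-multiple power of w with its closed-form formula, no trick required.


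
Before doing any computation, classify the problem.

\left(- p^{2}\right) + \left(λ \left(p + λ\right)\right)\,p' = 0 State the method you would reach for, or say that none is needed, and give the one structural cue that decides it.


Technique: the homogeneous substitution — scaling λ and p together leaves the slope fixed — it depends only on p/λ, so substitute the ratio. With the right rearrangement (exchanging the roles of the variables where needed), this also fits a Bernoulli template; the homogeneous substitution reads the structure directly.


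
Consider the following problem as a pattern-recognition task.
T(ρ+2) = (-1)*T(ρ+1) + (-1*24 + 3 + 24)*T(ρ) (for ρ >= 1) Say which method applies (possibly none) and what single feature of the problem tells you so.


Method: the characteristic-root method — fixed numeric weights on consecutive terms and no forcing term added: the root method in its home territory.


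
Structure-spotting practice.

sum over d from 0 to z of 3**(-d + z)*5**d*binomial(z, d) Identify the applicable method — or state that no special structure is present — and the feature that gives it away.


Diagnosis: the binomial theorem — the binomial coefficients weight matched powers of 5 and 3, which is exactly the expansion of a binomial power.


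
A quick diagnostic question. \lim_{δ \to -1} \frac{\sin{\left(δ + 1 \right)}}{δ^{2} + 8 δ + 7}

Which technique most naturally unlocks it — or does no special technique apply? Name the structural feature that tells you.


Method: l'Hôpital's rule (0/0) — plug in -1: top and bottom both hit zero, so differentiate each and retry. A first-order expansion at the point is an equally standard path; the rule packages it.


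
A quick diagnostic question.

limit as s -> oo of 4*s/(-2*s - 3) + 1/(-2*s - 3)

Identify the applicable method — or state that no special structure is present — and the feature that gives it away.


Best approach: dominant-term comparison — growth-rate triage: the leading powers of s decide the limit, everything else is noise. Viewed as a single quotient this is an ∞/∞ form — an at-infinity application of l'Hôpital's rule would also resolve it; comparing leading growth reads the answer without differentiating.


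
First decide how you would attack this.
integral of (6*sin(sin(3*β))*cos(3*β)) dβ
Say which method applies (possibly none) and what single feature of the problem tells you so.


Verdict: u-substitution — everything non-trivial happens through the inner expression sin(3*β), and its derivative accounts for the remaining factor up to a constant, so set u = sin(3*β).


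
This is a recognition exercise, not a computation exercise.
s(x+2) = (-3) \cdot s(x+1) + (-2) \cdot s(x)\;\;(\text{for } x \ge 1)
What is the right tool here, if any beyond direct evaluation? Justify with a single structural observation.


Diagnosis: the characteristic-root method — every coefficient is a fixed number and the forcing is zero — substitute r^x and read off the root equation.


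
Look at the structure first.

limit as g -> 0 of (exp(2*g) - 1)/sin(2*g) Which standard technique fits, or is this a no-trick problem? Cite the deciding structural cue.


Diagnosis: l'Hôpital's rule (0/0) — plug in 0: top and bottom both hit zero, so differentiate each and retry. One could equally expand both pieces locally and compare leading terms; the rule does that in one stroke.


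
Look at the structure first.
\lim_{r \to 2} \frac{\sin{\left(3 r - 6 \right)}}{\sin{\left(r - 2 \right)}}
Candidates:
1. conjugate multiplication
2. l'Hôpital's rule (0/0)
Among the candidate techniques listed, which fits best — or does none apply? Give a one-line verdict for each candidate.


Technique: l'Hôpital's rule (0/0) — plug in 2: top and bottom both hit zero, so differentiate each and retry. A first-order expansion at the point is an equally standard path; the rule packages it.
- conjugate multiplication — multiplying by a conjugate would not remove any indeterminacy here.
- l'Hôpital's rule (0/0): applies; the problem has the shape this method handles.


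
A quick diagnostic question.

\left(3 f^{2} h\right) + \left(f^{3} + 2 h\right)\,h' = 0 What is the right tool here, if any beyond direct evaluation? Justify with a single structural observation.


Best approach: the exact-equation method — the cross partial derivatives of 3 f^{2} h and f^{3} + 2 h agree, so the left side is the total differential of one potential in f and h.


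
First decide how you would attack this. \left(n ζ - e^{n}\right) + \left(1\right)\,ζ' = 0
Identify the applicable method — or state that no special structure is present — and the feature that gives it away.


Technique: a linear integrating factor — the equation is linear in ζ with coefficient n; multiplying by the integrating factor exp(∫n) makes the left side a perfect derivative.


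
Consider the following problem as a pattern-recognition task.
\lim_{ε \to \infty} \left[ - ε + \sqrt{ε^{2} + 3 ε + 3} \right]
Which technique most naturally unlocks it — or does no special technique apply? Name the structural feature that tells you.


Technique: conjugate multiplication — the ∞ − ∞ radical form is the exact trigger for the conjugate maneuver.


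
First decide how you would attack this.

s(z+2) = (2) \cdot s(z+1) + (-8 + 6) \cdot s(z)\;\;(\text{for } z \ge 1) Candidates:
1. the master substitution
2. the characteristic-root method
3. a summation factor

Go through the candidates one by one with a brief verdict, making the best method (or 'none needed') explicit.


Method: the characteristic-root method — linear, homogeneous, constant coefficients: solutions of the form r^z exist — find the roots of the characteristic polynomial.
- the master substitution — this is shift-type recursion, outside the divide-and-conquer template.
- the characteristic-root method: a fit — the right tool for this form.
- a summation factor — the recurrence reaches back more than one step, outside the first-order family a summation factor normalizes.


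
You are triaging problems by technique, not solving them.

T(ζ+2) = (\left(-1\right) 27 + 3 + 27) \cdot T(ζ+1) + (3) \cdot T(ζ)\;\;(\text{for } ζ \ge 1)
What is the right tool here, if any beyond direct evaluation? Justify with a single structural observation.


Verdict: the characteristic-root method — shift-invariance with fixed coefficients calls for exponential trials; the characteristic polynomial finds every r^ζ.


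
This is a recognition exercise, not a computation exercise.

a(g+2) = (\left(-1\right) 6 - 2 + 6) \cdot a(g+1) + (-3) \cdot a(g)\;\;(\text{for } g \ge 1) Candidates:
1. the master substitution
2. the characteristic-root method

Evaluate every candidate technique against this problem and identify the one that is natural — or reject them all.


Technique: the characteristic-root method — this is the constant-coefficient homogeneous case — the whole solution in g reduces to a polynomial's roots.
- the master substitution: there is no divide-the-index recursive argument.
- the characteristic-root method — applicable, and directly so.


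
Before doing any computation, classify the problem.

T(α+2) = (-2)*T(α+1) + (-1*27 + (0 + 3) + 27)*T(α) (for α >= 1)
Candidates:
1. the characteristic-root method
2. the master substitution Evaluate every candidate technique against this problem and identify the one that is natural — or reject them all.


Diagnosis: the characteristic-root method — shift-invariance with fixed coefficients calls for exponential trials; the characteristic polynomial finds every r^α.
- the characteristic-root method: yes — fits the structure here.
- the master substitution: the recursive argument is a shift of the index, not a fixed fraction of it.


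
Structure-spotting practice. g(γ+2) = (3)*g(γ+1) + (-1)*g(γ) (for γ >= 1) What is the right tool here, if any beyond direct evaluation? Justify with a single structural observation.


Method: the characteristic-root method — no index-dependence in the weights and nothing inhomogeneous: classic characteristic-equation setup.


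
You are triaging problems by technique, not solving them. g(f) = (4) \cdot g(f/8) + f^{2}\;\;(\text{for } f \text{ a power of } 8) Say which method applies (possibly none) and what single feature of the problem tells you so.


Diagnosis: the master substitution — the argument contracts 8-fold per step: reindex f exponentially and solve the linear recurrence in the new index.


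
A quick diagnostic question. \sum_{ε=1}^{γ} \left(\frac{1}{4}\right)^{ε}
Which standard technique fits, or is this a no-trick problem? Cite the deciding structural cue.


Best approach: the geometric series formula — the ratio of consecutive terms is the constant \frac{1}{4}, independent of the index — a geometric sum.


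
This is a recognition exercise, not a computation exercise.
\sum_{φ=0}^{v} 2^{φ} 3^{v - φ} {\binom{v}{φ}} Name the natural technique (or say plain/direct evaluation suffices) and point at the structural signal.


Technique: the binomial theorem — the binomial coefficients weight matched powers of 2 and 3, which is exactly the expansion of a binomial power.


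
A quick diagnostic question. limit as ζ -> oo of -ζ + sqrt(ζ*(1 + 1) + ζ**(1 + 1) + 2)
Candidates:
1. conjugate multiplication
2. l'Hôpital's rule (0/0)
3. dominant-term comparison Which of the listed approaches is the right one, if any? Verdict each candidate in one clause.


Method: conjugate multiplication — divergence minus divergence hides a finite answer — expose it by pairing sqrt(ζ*(1 + 1) + ζ**(1 + 1) + 2) - ζ with its conjugate.
- conjugate multiplication: yes — fits the structure here.
- l'Hôpital's rule (0/0): no quotient structure at all: the clash is ∞ minus ∞, which rationalizing converts into a tractable ratio.
- dominant-term comparison: leading-power comparison does not apply to this form.


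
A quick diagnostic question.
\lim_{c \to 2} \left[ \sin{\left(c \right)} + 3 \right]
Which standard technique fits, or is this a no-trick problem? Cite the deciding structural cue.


Best approach: no special technique — the expression is continuous at 2 — substitute and evaluate; no indeterminate form appears.


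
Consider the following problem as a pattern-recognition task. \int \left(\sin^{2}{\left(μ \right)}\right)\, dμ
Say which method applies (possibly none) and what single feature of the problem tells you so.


Method: a trigonometric identity — an even power like \sin^{2}{\left(μ \right)} flattens under the half-angle identity into first-degree cosines you can integrate directly.


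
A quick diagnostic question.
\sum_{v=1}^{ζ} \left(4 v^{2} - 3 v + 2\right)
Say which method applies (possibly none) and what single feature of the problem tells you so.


Method: no special technique — this is bookkeeping, not technique: standard formulas for sums of constant-multiple powers of v apply termwise.


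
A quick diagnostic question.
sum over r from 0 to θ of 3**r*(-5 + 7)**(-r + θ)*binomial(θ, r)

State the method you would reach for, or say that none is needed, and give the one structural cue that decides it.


Verdict: the binomial theorem — the binomial coefficients weight matched powers of 3 and (-5 + 7), which is exactly the expansion of a binomial power.


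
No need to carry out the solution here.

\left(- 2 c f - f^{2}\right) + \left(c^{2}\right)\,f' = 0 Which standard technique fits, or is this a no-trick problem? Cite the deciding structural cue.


Diagnosis: the homogeneous substitution — solved for the derivative, the right side is unchanged under scaling c and f together — it depends only on the ratio f/c, so substitute a single ratio variable. This doubles as a Bernoulli equation in the unknown as written; the homogeneous route needs no setup at all.


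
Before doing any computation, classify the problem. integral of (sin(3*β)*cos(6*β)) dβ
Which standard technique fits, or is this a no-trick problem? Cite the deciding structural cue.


Diagnosis: a trigonometric identity — cross-frequency products like sin(3*β)*cos(6*β) are the textbook product-to-sum case — the identity converts them to directly integrable sinusoids.


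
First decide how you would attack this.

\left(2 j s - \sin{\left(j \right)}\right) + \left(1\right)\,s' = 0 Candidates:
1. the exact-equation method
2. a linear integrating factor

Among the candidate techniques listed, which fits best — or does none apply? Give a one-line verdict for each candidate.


Best approach: a linear integrating factor — the equation is linear in s with coefficient 2 j; multiplying by the integrating factor exp(∫2 j) makes the left side a perfect derivative.
- the exact-equation method: the mixed partial derivatives differ, so the left side is not a total differential.
- a linear integrating factor — a fit — the right tool for this form.


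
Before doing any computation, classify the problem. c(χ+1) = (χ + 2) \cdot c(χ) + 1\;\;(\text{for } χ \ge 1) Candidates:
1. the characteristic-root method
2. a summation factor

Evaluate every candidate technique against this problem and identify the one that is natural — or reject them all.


Technique: a summation factor — because the multiplier χ + 2 is index-dependent, divide through by its running product and sum the resulting differences.
- the characteristic-root method — the coefficients vary with the index, breaking the constant-coefficient structure the method needs.
- a summation factor: yes — fits the structure here.


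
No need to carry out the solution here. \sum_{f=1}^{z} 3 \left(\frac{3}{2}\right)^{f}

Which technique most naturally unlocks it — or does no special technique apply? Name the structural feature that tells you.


Diagnosis: the geometric series formula — consecutive terms stand in a fixed index-free ratio — the geometric sum formula closes it.


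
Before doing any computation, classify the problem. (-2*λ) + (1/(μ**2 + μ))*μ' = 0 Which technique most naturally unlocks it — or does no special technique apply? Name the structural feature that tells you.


Best approach: separation of variables — one side of the product carries the independent variable, the other the unknown — the textbook separation shape. This doubles as a Bernoulli equation in the unknown as written; dividing and integrating works on it directly.


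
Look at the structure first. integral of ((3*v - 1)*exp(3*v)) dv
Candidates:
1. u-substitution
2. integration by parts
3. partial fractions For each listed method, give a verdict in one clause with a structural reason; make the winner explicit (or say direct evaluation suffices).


Verdict: integration by parts — the integrand splits as 3*v - 1 times exp(3*v) — repeatedly differentiating the polynomial part kills it, which is the parts ladder.
- u-substitution — no subexpression of the integrand serves as a whole-integral substitution inner — individual terms may offer their own, but none carries its derivative as a factor of the full integrand; a working change of variable would have to be constructed from outside the expression.
- integration by parts: applies; the problem has the shape this method handles.
- partial fractions: there is no rational-function structure to decompose.


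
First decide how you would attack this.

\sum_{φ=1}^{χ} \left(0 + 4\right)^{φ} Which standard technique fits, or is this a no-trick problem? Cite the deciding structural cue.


Method: the geometric series formula — the ratio of consecutive terms is the constant 4, independent of the index — a geometric sum.


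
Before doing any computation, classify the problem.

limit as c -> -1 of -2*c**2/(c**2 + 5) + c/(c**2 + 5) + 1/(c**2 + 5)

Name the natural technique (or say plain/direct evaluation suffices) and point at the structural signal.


Best approach: no special technique — no vanishing denominator and no indeterminate clash at the point — evaluation is immediate.


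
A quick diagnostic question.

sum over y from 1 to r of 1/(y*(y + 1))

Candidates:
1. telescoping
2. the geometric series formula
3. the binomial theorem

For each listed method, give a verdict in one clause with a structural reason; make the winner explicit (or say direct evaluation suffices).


Diagnosis: telescoping — 1/(y*(y + 1)) is a collapsed telescope: expand it into simple fractions to see the cancellation.
- telescoping: a fit — the right tool for this form.
- the geometric series formula — no single multiplier carries one term to the next throughout the sum.
- the binomial theorem: the terms lack the binomial-coefficient-weighted complementary-power pattern of an expansion.


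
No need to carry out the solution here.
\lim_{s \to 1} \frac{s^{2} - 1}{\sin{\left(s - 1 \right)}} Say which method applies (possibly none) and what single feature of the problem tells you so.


Diagnosis: l'Hôpital's rule (0/0) — both numerator and denominator vanish at 1: the genuine 0/0 indeterminate that l'Hôpital exists for. Expanding numerator and denominator to first order gives the same value — the rule automates exactly that.


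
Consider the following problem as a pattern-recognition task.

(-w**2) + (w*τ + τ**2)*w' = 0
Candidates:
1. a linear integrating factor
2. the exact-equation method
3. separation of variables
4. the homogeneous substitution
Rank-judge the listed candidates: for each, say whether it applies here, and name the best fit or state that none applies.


Diagnosis: the homogeneous substitution — the slope's numerator and denominator have matching total degree, so it depends only on w/τ and the ratio substitution collapses it. A Bernoulli substitution after rearrangement (possibly exchanging dependent and independent variable) is a fair alternative; the homogeneous route works on the equation as it stands.
- a linear integrating factor — a nonlinear term in the unknown puts this outside the integrating-factor template.
- the exact-equation method — exactness fails on the nose — the mixed partials do not match.
- separation of variables: no division isolates the independent variable from the unknown.
- the homogeneous substitution: yes, a natural case for it.


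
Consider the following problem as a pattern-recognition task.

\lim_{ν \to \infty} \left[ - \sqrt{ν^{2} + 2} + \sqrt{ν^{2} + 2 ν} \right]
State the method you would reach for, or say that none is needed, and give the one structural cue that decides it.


Diagnosis: conjugate multiplication — the difference \sqrt{ν^{2} + 2 ν} - \sqrt{ν^{2} + 2} is an ∞ − ∞ stalemate; its conjugate partner breaks the tie.


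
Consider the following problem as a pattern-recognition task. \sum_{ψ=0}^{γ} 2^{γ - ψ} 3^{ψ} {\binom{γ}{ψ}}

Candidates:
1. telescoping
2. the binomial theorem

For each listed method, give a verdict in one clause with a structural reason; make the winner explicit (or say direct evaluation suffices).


Verdict: the binomial theorem — the summand is term ψ of a binomial expansion in 3 and 2; the whole sum is a single power.
- telescoping: computed from the summand as displayed, the partial sums build up without the pairwise collapse telescoping exploits.
- the binomial theorem: yes — fits the structure here.


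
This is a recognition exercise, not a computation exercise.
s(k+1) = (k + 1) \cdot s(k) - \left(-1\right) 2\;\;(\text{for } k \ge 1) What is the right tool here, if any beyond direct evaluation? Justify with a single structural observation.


Method: a summation factor — because the multiplier k + 1 is index-dependent, divide through by its running product and sum the resulting differences.


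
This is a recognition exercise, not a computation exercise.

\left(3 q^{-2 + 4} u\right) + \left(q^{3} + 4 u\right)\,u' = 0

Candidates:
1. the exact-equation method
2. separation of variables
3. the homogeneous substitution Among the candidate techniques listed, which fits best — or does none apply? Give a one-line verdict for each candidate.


Diagnosis: the exact-equation method — equality of cross partials is the green light — assemble the potential function term by term.
- the exact-equation method: yes, a natural case for it.
- separation of variables: the two dependences do not factor apart.
- the homogeneous substitution: solved for the derivative, the right side changes under joint scaling of the two variables.


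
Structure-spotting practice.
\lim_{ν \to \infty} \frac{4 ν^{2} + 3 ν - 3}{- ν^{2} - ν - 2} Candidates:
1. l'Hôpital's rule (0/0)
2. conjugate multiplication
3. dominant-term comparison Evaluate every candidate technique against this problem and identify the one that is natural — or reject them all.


Best approach: dominant-term comparison — divide by the highest power of ν present: lower-order terms vanish and the dominant ratio remains.
- l'Hôpital's rule (0/0) — no 0/0 form appears: written as one quotient, top and bottom both grow without bound, and the ratio is decided by their leading terms.
- conjugate multiplication — no divergent radical difference is present for a conjugate pair to cancel.
- dominant-term comparison — yes, a natural case for it.


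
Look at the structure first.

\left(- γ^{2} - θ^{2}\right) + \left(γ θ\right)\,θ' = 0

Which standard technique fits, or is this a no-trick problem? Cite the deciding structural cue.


Verdict: the homogeneous substitution — scaling γ and θ together leaves the slope fixed — it depends only on θ/γ, so substitute the ratio. Rearranged, this also fits the Bernoulli template directly; the homogeneous substitution reads the structure without the rearrangement.


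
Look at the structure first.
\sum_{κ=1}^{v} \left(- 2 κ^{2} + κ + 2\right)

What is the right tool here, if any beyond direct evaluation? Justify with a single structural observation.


Verdict: no special technique — no cancellation, no constant ratio, no binomial weights — just polynomial terms summed directly.


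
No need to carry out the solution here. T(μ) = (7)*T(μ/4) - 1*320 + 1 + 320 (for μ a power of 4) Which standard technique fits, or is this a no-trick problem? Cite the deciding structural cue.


Verdict: the master substitution — divide-the-index recursion (μ/4 inside the call) straightens out once the index is rewritten as 4^m.


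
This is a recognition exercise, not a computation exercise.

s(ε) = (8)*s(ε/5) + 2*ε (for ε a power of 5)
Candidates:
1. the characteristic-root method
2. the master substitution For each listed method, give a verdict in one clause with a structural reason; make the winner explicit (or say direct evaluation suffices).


Diagnosis: the master substitution — the argument contracts 5-fold per step: reindex ε exponentially and solve the linear recurrence in the new index.
- the characteristic-root method — a divided-index call is not the fixed-shift linear shape that characteristic roots solve.
- the master substitution: applicable, and directly so.


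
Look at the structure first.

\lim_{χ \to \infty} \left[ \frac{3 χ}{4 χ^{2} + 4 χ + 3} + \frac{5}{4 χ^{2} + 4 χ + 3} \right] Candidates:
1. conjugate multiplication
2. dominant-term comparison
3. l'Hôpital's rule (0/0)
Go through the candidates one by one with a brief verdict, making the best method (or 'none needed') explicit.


Technique: dominant-term comparison — at large χ only the top-degree terms survive; compare the leading terms and the limit falls out.
- conjugate multiplication: there are no radicals in tension whose conjugate would simplify matters.
- dominant-term comparison — a fit — the right tool for this form.
- l'Hôpital's rule (0/0): viewed as a single quotient this runs to ∞/∞, not the 0/0 clash this candidate addresses; an at-infinity variant of the rule would resolve it, but comparing leading growth reads the answer without differentiating.


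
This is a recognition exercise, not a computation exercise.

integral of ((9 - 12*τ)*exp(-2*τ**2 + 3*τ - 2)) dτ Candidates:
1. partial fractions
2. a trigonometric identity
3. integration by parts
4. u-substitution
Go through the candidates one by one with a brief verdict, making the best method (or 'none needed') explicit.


Method: u-substitution — spotting that 9 - 12*τ is a constant multiple of the derivative of -2*τ**2 + 3*τ - 2 is the key observation — substitute u = -2*τ**2 + 3*τ - 2 and the integral becomes one-dimensional in u.
- partial fractions: there is no rational-function structure to decompose.
- a trigonometric identity: no sine or cosine appears, so there is nothing for a trigonometric identity to act on.
- integration by parts — a polynomial factor is present, but its partner is not an exp, sine, or cosine of a degree-1 argument, nor a logarithm.
- u-substitution — yes, a natural case for it.


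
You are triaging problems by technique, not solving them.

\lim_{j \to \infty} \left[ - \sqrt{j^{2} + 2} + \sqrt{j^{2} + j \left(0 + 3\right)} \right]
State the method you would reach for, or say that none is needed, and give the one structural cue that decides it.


Method: conjugate multiplication — infinity minus infinity with a radical in play — multiply by the conjugate so the divergences of \sqrt{j^{2} + j \left(0 + 3\right)} and \sqrt{j^{2} + 2} annihilate.


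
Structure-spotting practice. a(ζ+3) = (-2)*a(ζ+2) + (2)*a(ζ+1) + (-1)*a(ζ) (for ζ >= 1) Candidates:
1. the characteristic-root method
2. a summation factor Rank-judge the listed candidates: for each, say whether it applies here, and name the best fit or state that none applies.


Technique: the characteristic-root method — this is the constant-coefficient homogeneous case — the whole solution in ζ reduces to a polynomial's roots.
- the characteristic-root method: yes, a natural case for it.
- a summation factor: the recurrence reaches back more than one step, outside the first-order family a summation factor normalizes.


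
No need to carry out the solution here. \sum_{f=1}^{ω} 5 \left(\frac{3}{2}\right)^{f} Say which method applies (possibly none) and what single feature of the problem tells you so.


Diagnosis: the geometric series formula — consecutive terms stand in a fixed index-free ratio — the geometric sum formula closes it.


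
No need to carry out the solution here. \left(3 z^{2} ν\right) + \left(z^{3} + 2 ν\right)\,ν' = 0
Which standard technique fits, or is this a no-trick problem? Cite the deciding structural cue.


Best approach: the exact-equation method — the compatibility test passes: the ν-derivative of 3 z^{2} ν matches the z-derivative of z^{3} + 2 ν, so integrate a potential.


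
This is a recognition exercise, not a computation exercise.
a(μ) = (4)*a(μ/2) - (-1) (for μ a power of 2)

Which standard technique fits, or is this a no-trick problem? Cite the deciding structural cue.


Method: the master substitution — the recursive call is at index μ/2 rather than a shift, a divide-and-conquer shape — substituting μ = 2^m linearizes it.


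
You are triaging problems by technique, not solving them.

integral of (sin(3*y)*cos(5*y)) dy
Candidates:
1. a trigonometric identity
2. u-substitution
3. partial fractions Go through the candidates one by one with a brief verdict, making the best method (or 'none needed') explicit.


Technique: a trigonometric identity — mixed-frequency products such as sin(3*y)*cos(5*y) are designed for the product-to-sum formula.
- a trigonometric identity: yes, a natural case for it.
- u-substitution — no subexpression of the integrand serves as a whole-integral substitution inner — individual terms may offer their own, but none carries its derivative as a factor of the full integrand; a working change of variable would have to be constructed from outside the expression.
- partial fractions — there is no rational-function structure to decompose.


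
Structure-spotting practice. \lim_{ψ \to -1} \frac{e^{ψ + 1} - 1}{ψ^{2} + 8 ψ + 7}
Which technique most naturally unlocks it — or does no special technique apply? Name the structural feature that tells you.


Verdict: l'Hôpital's rule (0/0) — both numerator and denominator vanish at -1: the genuine 0/0 indeterminate that l'Hôpital exists for. One could equally expand both pieces locally and compare leading terms; the rule does that in one stroke.


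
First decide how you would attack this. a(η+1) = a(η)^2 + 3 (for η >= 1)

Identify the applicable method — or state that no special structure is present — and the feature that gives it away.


Method: no special technique — once the recursion is nonlinear, characteristic roots, master substitutions, and summation factors are all off the table.


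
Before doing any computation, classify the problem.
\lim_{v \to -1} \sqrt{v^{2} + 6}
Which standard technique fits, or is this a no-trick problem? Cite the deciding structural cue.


Method: no special technique — the expression is continuous at -1 — substitute and evaluate; no indeterminate form appears.


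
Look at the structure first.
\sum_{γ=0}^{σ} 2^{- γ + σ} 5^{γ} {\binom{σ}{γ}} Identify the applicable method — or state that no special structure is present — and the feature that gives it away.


Diagnosis: the binomial theorem — terms weighting {\binom{σ}{γ}} against matched powers of 5 and 2 reassemble into (5 + 2)^σ by the binomial theorem.


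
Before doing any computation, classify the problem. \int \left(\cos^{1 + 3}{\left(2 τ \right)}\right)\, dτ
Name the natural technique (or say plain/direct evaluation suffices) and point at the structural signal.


Verdict: a trigonometric identity — the even trigonometric power \cos^{1 + 3}{\left(2 τ \right)} reduces by a double-angle identity before any integration is attempted.


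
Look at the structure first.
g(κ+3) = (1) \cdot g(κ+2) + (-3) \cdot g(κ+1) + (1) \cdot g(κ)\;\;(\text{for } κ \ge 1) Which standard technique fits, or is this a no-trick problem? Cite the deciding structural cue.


Verdict: the characteristic-root method — this is the constant-coefficient homogeneous case — the whole solution in κ reduces to a polynomial's roots.


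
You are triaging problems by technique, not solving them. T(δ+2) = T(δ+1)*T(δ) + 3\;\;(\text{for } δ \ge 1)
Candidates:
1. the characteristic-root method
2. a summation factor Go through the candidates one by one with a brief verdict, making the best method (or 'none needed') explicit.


Diagnosis: no special technique — the unknown sequence enters the update nonlinearly, so no linear method fits the recurrence as written — direct iteration remains.
- the characteristic-root method: nonlinearity rules out exponential-mode superposition from the start.
- a summation factor: the recursion is nonlinear — outside the first-order linear family a summation factor addresses.


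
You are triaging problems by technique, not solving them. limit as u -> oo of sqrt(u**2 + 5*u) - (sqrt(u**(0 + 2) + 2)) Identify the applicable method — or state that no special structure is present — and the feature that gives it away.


Diagnosis: conjugate multiplication — turning the difference into a conjugate-rationalized ratio makes the limit readable.


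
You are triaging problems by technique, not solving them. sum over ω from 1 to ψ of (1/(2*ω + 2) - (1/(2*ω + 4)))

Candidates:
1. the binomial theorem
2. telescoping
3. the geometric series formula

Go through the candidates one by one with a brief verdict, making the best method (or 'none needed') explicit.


Diagnosis: telescoping — each term adds 1/(2*ω + 2) and subtracts the same expression advanced one index; that subtracted piece cancels against the next term's added copy — only the boundary terms survive.
- the binomial theorem — the terms lack the binomial-coefficient-weighted complementary-power pattern of an expansion.
- telescoping: yes — fits the structure here.
- the geometric series formula: no single multiplier carries one term to the next throughout the sum.


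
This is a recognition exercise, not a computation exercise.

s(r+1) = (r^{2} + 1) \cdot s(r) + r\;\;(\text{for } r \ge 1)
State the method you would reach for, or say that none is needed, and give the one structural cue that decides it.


Technique: a summation factor — normalize by the running product of r^{2} + 1: the left side becomes a difference, and differences sum.


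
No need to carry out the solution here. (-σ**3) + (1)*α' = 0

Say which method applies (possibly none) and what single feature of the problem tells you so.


Technique: no special technique — solved for the derivative, α never appears on the right — this is a direct integration in σ, not a differential-equations problem at heart.


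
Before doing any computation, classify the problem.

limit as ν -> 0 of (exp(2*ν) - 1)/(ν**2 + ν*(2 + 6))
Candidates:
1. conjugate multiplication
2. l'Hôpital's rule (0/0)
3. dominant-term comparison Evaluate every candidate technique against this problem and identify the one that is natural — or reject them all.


Method: l'Hôpital's rule (0/0) — plug in 0: top and bottom both hit zero, so differentiate each and retry. One could equally expand both pieces locally and compare leading terms; the rule does that in one stroke.
- conjugate multiplication: the conjugate move applies to radical differences, which this is not.
- l'Hôpital's rule (0/0): applies; the problem has the shape this method handles.
- dominant-term comparison: no dominant-degree comparison decides it.


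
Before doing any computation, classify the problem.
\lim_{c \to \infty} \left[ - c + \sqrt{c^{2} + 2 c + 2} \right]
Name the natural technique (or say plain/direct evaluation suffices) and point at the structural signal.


Verdict: conjugate multiplication — two divergent pieces with a minus sign between them and a radical in the mix: rationalize \sqrt{c^{2} + 2 c + 2} - c before any limit law applies.


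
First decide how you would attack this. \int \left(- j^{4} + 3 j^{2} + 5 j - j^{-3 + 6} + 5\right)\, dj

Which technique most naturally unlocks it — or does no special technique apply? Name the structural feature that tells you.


Method: no special technique — nothing composite, nothing rational, nothing trigonometric — each constant-multiple power of j integrates by the power rule alone.


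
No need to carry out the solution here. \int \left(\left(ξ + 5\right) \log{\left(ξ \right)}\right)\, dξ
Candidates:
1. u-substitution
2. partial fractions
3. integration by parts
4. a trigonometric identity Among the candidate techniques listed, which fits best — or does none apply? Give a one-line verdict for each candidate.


Verdict: integration by parts — choose u = \log{\left(ξ \right)}: one derivative turns the logarithm algebraic, and the remaining factor ξ + 5 integrates term by term under the power rule.
- u-substitution — no subexpression of the integrand serves as a whole-integral substitution inner — individual terms may offer their own, but none carries its derivative as a factor of the full integrand; a working change of variable would have to be constructed from outside the expression.
- partial fractions: there is no rational-function structure to decompose.
- integration by parts: applicable, and directly so.
- a trigonometric identity: there is no trigonometric structure at all — the integrand carries no sine or cosine to rewrite.


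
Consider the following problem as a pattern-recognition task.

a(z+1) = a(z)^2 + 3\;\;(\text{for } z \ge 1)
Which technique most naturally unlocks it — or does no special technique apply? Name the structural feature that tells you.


Technique: no special technique — the map from one term to the next is curved, not linear, so linear closed-form machinery does not attach.


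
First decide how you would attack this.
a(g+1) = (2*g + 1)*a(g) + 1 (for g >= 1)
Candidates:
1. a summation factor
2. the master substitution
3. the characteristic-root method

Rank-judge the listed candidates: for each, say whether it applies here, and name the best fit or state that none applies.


Diagnosis: a summation factor — rescale the sequence by the product of the weights 2*g + 1 so far — the recurrence collapses to a plain running sum.
- a summation factor: yes, a natural case for it.
- the master substitution — this is shift-type recursion, outside the divide-and-conquer template.
- the characteristic-root method: an index-dependent weight blocks the pure exponential ansatz.


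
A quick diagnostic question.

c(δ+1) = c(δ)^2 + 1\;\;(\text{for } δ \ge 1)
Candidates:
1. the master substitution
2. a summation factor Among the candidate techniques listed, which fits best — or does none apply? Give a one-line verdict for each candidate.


Technique: no special technique — the recurrence is nonlinear in the sequence values; study it directly, no linear machinery applies.
- the master substitution — there is no divide-the-index recursive argument.
- a summation factor: no summation factor applies — the rule is not linear in the sequence values.


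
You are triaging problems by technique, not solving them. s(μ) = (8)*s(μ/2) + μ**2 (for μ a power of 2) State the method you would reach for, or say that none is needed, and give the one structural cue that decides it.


Diagnosis: the master substitution — the argument μ/2 divides the index by 2; the standard μ = 2^m substitution converts it to a constant-shift recurrence.


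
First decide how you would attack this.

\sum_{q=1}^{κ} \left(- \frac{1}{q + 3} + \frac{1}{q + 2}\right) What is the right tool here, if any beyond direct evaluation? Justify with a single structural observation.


Technique: telescoping — the summand is built as \frac{1}{q + 2} minus its own successor — adjacent terms annihilate down the line.


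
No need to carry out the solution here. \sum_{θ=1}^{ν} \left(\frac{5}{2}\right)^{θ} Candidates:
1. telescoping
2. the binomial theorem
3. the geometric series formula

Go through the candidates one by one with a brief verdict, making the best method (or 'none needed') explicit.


Diagnosis: the geometric series formula — each term is \frac{5}{2} times the previous one, so the geometric-series formula applies directly.
- telescoping — neither a shifted-difference shape nor integer-spaced poles are present.
- the binomial theorem — the terms lack the binomial-coefficient-weighted complementary-power pattern of an expansion.
- the geometric series formula — a fit — the right tool for this form.


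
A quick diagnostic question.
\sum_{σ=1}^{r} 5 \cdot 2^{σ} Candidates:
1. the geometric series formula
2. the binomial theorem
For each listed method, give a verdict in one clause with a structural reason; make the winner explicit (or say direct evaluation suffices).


Diagnosis: the geometric series formula — consecutive terms stand in a fixed index-free ratio — the geometric sum formula closes it.
- the geometric series formula: applicable, and directly so.
- the binomial theorem: no binomial coefficients pair with matched powers.
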